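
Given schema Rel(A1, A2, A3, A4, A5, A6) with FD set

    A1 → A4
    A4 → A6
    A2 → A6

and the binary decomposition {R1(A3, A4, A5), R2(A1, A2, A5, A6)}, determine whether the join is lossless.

Common attributes: R1 ∩ R2 = {A5}.
No dependency enlarges {A5}, so (A5)⁺ = {A5}.
The closure contains neither all of R1 = {A3, A4, A5} nor all of R2 = {A1, A2, A5, A6}, so the common attributes are not a superkey of either fragment. The join is lossy.

No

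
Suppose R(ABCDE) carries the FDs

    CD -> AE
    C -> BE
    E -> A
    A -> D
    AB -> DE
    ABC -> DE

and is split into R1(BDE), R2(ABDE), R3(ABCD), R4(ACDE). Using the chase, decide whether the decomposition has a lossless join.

Chase test. Columns are ABCDE; row i has aⱼ where attribute j ∈ Ri, else bᵢⱼ.
Initial tableau (one row per fragment):
  row 1: b11 a2 b13 a4 a5
  row 2: a1 a2 b23 a4 a5
  row 3: a1 a2 a3 a4 b35
  row 4: a1 b42 a3 a4 a5
Rows 3 and 4 agree on CD; apply CD→AE and equate their AE entries.
Rows 3 and 4 agree on C; apply C→BE and equate their BE entries.
Rows 1 and 2 agree on E; apply E→A and equate their A entries.
Row 3 is now all distinguished symbols — the join is lossless.

Yes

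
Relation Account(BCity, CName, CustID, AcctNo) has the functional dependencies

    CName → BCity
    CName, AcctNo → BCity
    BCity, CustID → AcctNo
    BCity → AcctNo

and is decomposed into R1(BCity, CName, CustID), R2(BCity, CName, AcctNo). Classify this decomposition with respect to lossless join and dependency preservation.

lossless and dependency-preserving

Lossless test: (BCity, CName)⁺ = {BCity, CName, AcctNo}, which contains all of one fragment — lossless.
Dependency preservation: BCity, CustID → AcctNo is not contained in any single fragment, but the restricted closure of its left-hand side across the fragments still reaches the right-hand side; the remaining FDs each lie inside some fragment. All dependencies are preserved.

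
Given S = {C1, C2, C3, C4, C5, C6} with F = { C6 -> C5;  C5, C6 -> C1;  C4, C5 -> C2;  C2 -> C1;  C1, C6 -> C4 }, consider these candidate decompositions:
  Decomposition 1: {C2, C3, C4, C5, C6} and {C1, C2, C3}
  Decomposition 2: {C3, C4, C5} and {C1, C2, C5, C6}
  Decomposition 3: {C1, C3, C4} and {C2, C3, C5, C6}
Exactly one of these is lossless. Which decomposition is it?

Decomposition 1

Decomposition 1: common = {C2, C3}, closure = {C1, C2, C3} → lossless.
Decomposition 2: common = {C5}, closure = {C5} → lossy.
Decomposition 3: common = {C3}, closure = {C3} → lossy.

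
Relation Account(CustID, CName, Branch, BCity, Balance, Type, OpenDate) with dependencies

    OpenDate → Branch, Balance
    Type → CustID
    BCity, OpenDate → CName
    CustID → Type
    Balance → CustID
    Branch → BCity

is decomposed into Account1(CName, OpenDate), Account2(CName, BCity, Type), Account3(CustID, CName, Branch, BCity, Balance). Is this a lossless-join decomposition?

No

Chase test. Columns are CustID, CName, Branch, BCity, Balance, Type, OpenDate; row i has aⱼ where attribute j ∈ Accounti, else bᵢⱼ.
Initial tableau (one row per fragment):
  row 1: b11 a2 b13 b14 b15 b16 a7
  row 2: b21 a2 b23 a4 b25 a6 b27
  row 3: a1 a2 a3 a4 a5 b36 b37
No row becomes fully distinguished — the join is lossy.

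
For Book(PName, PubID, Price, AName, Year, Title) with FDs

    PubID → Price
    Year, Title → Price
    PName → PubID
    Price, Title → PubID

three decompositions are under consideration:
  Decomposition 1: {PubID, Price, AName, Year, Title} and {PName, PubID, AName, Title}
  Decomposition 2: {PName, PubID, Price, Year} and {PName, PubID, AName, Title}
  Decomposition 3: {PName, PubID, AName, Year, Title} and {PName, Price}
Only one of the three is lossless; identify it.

Decomposition 1: common = {PubID, AName, Title}, closure = {PubID, Price, AName, Title} → lossy.
Decomposition 2: common = {PName, PubID}, closure = {PName, PubID, Price} → lossy.
Decomposition 3: common = {PName}, closure = {PName, PubID, Price} → lossless.

Decomposition 3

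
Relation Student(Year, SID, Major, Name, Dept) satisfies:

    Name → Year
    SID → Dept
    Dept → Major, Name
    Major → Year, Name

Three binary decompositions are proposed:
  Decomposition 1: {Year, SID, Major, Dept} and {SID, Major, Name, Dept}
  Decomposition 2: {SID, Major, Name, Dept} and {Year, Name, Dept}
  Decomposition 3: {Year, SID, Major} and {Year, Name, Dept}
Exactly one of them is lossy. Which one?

Decomposition 1: common = {SID, Major, Dept}, closure = {Year, SID, Major, Name, Dept} → lossless.
Decomposition 2: common = {Name, Dept}, closure = {Year, Major, Name, Dept} → lossless.
Decomposition 3: common = {Year}, closure = {Year} → lossy.

Decomposition 3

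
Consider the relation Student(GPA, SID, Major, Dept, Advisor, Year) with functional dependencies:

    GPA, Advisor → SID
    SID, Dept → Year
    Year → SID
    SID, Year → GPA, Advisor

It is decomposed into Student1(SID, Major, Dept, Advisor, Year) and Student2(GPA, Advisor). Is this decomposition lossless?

Common attributes: Student1 ∩ Student2 = {Advisor}.
No dependency enlarges {Advisor}, so (Advisor)⁺ = {Advisor}.
The closure contains neither all of Student1 = {SID, Major, Dept, Advisor, Year} nor all of Student2 = {GPA, Advisor}, so the common attributes are not a superkey of either fragment. The join is lossy.

No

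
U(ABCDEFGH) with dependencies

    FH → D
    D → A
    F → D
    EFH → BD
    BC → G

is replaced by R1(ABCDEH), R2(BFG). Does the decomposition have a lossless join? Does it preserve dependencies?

lossy and not dependency-preserving

Lossless test: (B)⁺ = {B}, which is a superkey of neither fragment — lossy.
Dependency preservation: the restricted closure of {FH} across the fragments never reaches {D}, so FH → D cannot be enforced without a join — not preserved.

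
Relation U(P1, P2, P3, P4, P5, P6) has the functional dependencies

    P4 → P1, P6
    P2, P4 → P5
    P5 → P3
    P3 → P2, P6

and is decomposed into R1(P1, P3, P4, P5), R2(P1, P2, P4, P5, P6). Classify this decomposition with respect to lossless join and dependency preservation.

Lossless test: (P1, P4, P5)⁺ = {P1, P2, P3, P4, P5, P6}, which contains all of one fragment — lossless.
Dependency preservation: the restricted closure of {P3} across the fragments never reaches {P2, P6}, so P3 → P2, P6 cannot be enforced without a join — not preserved.

lossless but not dependency-preserving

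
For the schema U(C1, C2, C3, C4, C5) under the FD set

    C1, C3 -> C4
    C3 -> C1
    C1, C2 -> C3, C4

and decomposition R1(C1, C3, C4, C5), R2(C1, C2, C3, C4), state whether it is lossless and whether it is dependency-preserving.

Lossless test: (C1, C3, C4)⁺ = {C1, C3, C4}, which is a superkey of neither fragment — lossy.
Dependency preservation: every FD's attributes lie within a single fragment, so each can be enforced locally — preserved.

lossy but dependency-preserving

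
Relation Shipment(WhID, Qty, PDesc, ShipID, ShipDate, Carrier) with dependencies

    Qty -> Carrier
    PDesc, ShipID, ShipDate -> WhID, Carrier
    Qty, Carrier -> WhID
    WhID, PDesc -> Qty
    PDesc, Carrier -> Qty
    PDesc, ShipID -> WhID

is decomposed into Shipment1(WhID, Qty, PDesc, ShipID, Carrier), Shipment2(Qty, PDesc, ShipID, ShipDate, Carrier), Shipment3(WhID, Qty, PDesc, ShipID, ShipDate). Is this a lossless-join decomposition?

Chase test. Columns are WhID, Qty, PDesc, ShipID, ShipDate, Carrier; row i has aⱼ where attribute j ∈ Shipmenti, else bᵢⱼ.
Initial tableau (one row per fragment):
  row 1: a1 a2 a3 a4 b15 a6
  row 2: b21 a2 a3 a4 a5 a6
  row 3: a1 a2 a3 a4 a5 b36
Rows 1 and 3 agree on Qty; apply Qty→Carrier and equate their Carrier entries.
Rows 2 and 3 agree on PDesc, ShipID, ShipDate; apply PDesc, ShipID, ShipDate→WhID, Carrier and equate their WhID, Carrier entries.
Row 2 is now all distinguished symbols — the join is lossless.

Yes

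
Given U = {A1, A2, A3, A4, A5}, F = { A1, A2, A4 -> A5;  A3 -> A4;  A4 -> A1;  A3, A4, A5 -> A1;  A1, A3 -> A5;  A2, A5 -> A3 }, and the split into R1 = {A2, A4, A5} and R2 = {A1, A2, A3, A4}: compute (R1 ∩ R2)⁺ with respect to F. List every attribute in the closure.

A1, A2, A3, A4, A5

R1 ∩ R2 = {A2, A4}.
A4 → A1 applies, adding A1
A1, A2, A4 → A5 applies, adding A5
A2, A5 → A3 applies, adding A3
Closure: {A1, A2, A3, A4, A5}.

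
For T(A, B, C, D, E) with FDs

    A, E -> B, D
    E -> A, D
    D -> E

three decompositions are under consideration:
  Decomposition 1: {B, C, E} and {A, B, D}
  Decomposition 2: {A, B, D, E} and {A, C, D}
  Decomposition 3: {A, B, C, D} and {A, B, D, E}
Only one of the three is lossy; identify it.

Decomposition 1

Decomposition 1: common = {B}, closure = {B} → lossy.
Decomposition 2: common = {A, D}, closure = {A, B, D, E} → lossless.
Decomposition 3: common = {A, B, D}, closure = {A, B, D, E} → lossless.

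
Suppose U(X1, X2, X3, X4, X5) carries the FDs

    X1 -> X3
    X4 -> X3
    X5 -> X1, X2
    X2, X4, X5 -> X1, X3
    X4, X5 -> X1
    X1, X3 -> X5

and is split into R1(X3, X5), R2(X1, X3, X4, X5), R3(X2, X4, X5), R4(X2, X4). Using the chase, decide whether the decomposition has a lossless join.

Chase test. Columns are X1, X2, X3, X4, X5; row i has aⱼ where attribute j ∈ Ri, else bᵢⱼ.
Initial tableau (one row per fragment):
  row 1: b11 b12 a3 b14 a5
  row 2: a1 b22 a3 a4 a5
  row 3: b31 a2 b33 a4 a5
  row 4: b41 a2 b43 a4 b45
Rows 2 and 3 agree on X4; apply X4→X3 and equate their X3 entries.
Rows 2 and 4 agree on X4; apply X4→X3 and equate their X3 entries.
Rows 1 and 2 agree on X5; apply X5→X1, X2 and equate their X1, X2 entries.
Rows 1 and 3 agree on X5; apply X5→X1, X2 and equate their X1, X2 entries.
Row 2 is now all distinguished symbols — the join is lossless.

Yes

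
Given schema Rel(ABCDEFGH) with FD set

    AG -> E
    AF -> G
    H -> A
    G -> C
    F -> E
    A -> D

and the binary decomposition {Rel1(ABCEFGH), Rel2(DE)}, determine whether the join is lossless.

No

Common attributes: Rel1 ∩ Rel2 = {E}.
No dependency enlarges {E}, so (E)⁺ = {E}.
The closure contains neither all of Rel1 = {ABCEFGH} nor all of Rel2 = {DE}, so the common attributes are not a superkey of either fragment. The join is lossy.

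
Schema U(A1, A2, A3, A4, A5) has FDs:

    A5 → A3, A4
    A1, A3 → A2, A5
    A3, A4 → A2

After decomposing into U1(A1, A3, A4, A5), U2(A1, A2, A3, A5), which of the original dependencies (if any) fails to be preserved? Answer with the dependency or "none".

Check A3, A4 → A2: no single fragment contains all of {A2, A3, A4}, and the restricted closure of {A3, A4} across the fragments never reaches {A2}.
A5 → A3, A4 is preserved.
A1, A3 → A2, A5 is preserved.

A3, A4 → A2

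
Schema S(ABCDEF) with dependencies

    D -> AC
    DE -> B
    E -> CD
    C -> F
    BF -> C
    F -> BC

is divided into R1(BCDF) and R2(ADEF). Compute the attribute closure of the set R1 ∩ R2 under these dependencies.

R1 ∩ R2 = {DF}.
D → AC applies, adding AC
F → BC applies, adding B
Closure: {ABCDF}.

ABCDF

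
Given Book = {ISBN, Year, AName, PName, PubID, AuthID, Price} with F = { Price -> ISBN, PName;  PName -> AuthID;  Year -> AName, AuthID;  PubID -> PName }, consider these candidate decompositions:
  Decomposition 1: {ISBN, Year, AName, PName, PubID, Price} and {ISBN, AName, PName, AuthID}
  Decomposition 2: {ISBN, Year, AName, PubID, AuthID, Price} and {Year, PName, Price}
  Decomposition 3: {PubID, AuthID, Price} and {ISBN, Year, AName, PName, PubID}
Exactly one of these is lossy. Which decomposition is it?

Decomposition 3

Decomposition 1: common = {ISBN, AName, PName}, closure = {ISBN, AName, PName, AuthID} → lossless.
Decomposition 2: common = {Year, Price}, closure = {ISBN, Year, AName, PName, AuthID, Price} → lossless.
Decomposition 3: common = {PubID}, closure = {PName, PubID, AuthID} → lossy.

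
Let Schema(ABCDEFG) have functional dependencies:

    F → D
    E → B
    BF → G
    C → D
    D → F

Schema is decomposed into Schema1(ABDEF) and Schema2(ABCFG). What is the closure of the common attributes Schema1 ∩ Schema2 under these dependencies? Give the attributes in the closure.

ABDFG

Schema1 ∩ Schema2 = {ABF}.
F → D applies, adding D
BF → G applies, adding G
Closure: {ABDFG}.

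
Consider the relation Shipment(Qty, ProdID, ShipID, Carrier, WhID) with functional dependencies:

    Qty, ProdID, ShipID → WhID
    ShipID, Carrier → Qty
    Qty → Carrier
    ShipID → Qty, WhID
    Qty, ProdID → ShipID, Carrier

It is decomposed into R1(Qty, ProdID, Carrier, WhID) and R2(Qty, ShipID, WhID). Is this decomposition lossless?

Common attributes: R1 ∩ R2 = {Qty, WhID}.
Closure of {Qty, WhID}: Qty → Carrier applies, adding Carrier. So (Qty, WhID)⁺ = {Qty, Carrier, WhID}.
The closure contains neither all of R1 = {Qty, ProdID, Carrier, WhID} nor all of R2 = {Qty, ShipID, WhID}, so the common attributes are not a superkey of either fragment. The join is lossy.

No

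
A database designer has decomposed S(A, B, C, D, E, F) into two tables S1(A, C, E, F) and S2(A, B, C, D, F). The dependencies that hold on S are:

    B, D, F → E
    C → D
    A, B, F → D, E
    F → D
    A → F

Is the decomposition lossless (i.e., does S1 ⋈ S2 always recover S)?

Common attributes: S1 ∩ S2 = {A, C, F}.
Closure of {A, C, F}: C → D applies, adding D. So (A, C, F)⁺ = {A, C, D, F}.
The closure contains neither all of S1 = {A, C, E, F} nor all of S2 = {A, B, C, D, F}, so the common attributes are not a superkey of either fragment. The join is lossy.

No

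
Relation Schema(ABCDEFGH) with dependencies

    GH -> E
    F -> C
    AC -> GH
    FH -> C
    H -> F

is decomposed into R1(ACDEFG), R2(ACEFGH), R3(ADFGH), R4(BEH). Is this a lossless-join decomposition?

Chase test. Columns are ABCDEFGH; row i has aⱼ where attribute j ∈ Ri, else bᵢⱼ.
Initial tableau (one row per fragment):
  row 1: a1 b12 a3 a4 a5 a6 a7 b18
  row 2: a1 b22 a3 b24 a5 a6 a7 a8
  row 3: a1 b32 b33 a4 b35 a6 a7 a8
  row 4: b41 a2 b43 b44 a5 b46 b47 a8
Rows 2 and 3 agree on GH; apply GH→E and equate their E entries.
Rows 1 and 3 agree on F; apply F→C and equate their C entries.
Rows 1 and 2 agree on AC; apply AC→GH and equate their GH entries.
Rows 1 and 4 agree on H; apply H→F and equate their F entries.
Rows 1 and 4 agree on F; apply F→C and equate their C entries.
No row becomes fully distinguished — the join is lossy.

No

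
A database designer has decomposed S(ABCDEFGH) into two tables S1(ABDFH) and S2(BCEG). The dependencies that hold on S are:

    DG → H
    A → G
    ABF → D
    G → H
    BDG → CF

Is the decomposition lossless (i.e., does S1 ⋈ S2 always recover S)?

No

Common attributes: S1 ∩ S2 = {B}.
No dependency enlarges {B}, so (B)⁺ = {B}.
The closure contains neither all of S1 = {ABDFH} nor all of S2 = {BCEG}, so the common attributes are not a superkey of either fragment. The join is lossy.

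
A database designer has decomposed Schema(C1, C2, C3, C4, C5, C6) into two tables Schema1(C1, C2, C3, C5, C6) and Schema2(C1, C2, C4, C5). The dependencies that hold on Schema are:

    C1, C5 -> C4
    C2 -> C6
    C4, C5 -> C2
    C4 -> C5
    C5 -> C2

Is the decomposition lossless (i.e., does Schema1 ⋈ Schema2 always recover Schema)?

Yes

Common attributes: Schema1 ∩ Schema2 = {C1, C2, C5}.
Closure of {C1, C2, C5}: C1, C5 → C4 applies, adding C4; C2 → C6 applies, adding C6. So (C1, C2, C5)⁺ = {C1, C2, C4, C5, C6}.
This closure contains every attribute of Schema2, so Schema1 ∩ Schema2 → Schema2. The join is lossless.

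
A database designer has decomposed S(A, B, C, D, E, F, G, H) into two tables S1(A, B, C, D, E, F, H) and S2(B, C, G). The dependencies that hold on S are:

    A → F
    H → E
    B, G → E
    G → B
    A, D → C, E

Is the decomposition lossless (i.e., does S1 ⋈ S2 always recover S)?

No

Common attributes: S1 ∩ S2 = {B, C}.
No dependency enlarges {B, C}, so (B, C)⁺ = {B, C}.
The closure contains neither all of S1 = {A, B, C, D, E, F, H} nor all of S2 = {B, C, G}, so the common attributes are not a superkey of either fragment. The join is lossy.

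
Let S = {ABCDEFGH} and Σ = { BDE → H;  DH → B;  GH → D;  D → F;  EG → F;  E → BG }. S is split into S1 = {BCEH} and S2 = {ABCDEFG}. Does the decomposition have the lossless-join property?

Common attributes: S1 ∩ S2 = {BCE}.
Closure of {BCE}: E → BG applies, adding G; EG → F applies, adding F. So (BCE)⁺ = {BCEFG}.
The closure contains neither all of S1 = {BCEH} nor all of S2 = {ABCDEFG}, so the common attributes are not a superkey of either fragment. The join is lossy.

No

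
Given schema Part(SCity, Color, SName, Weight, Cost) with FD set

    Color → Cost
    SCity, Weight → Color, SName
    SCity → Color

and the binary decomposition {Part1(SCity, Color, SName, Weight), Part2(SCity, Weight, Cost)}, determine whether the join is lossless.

Yes

Common attributes: Part1 ∩ Part2 = {SCity, Weight}.
Closure of {SCity, Weight}: SCity, Weight → Color, SName applies, adding Color, SName; Color → Cost applies, adding Cost. So (SCity, Weight)⁺ = {SCity, Color, SName, Weight, Cost}.
This closure contains every attribute of Part1, so Part1 ∩ Part2 → Part1. The join is lossless.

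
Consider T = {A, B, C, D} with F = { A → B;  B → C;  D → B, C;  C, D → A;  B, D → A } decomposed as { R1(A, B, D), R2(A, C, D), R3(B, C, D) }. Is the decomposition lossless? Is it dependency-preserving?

lossless and dependency-preserving

Lossless test (chase): Rows 1 and 2 agree on A; apply A→B and equate their B entries. Rows 1 and 2 agree on B; apply B→C and equate their C entries. Rows 1 and 3 agree on C, D; apply C, D→A and equate their A entries. Row 1 is now all distinguished symbols — the join is lossless.
Dependency preservation: every FD's attributes lie within a single fragment, so each can be enforced locally — preserved.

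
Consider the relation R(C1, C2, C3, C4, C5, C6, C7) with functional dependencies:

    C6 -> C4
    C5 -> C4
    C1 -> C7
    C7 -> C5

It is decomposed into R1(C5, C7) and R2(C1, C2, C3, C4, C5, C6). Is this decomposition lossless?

Common attributes: R1 ∩ R2 = {C5}.
Closure of {C5}: C5 → C4 applies, adding C4. So (C5)⁺ = {C4, C5}.
The closure contains neither all of R1 = {C5, C7} nor all of R2 = {C1, C2, C3, C4, C5, C6}, so the common attributes are not a superkey of either fragment. The join is lossy.

No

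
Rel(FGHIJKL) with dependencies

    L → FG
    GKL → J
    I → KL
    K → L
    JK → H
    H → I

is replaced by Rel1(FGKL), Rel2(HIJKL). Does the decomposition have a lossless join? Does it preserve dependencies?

Lossless test: (KL)⁺ = {FGHIJKL}, which contains all of one fragment — lossless.
Dependency preservation: GKL → J is not contained in any single fragment, but the restricted closure of its left-hand side across the fragments still reaches the right-hand side; the remaining FDs each lie inside some fragment. All dependencies are preserved.

lossless and dependency-preserving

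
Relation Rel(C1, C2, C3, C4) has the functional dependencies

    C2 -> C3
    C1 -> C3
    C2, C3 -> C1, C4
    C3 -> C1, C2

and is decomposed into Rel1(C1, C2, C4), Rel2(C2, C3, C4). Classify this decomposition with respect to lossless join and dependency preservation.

Lossless test: (C2, C4)⁺ = {C1, C2, C3, C4}, which contains all of one fragment — lossless.
Dependency preservation: C1 → C3; C2, C3 → C1, C4; C3 → C1, C2 are not contained in any single fragment, but the restricted closure of each left-hand side across the fragments still reaches the right-hand side; the remaining FDs each lie inside some fragment. All dependencies are preserved.

lossless and dependency-preserving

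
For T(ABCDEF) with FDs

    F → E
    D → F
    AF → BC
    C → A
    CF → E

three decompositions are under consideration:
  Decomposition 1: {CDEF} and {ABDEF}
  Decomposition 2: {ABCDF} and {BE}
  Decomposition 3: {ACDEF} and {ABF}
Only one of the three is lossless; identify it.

Decomposition 3

Decomposition 1: common = {DEF}, closure = {DEF} → lossy.
Decomposition 2: common = {B}, closure = {B} → lossy.
Decomposition 3: common = {AF}, closure = {ABCEF} → lossless.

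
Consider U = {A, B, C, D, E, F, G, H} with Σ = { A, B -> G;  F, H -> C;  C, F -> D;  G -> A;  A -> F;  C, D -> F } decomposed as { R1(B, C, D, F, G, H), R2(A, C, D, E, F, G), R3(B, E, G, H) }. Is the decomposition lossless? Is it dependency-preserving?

Lossless test (chase): Rows 1 and 2 agree on G; apply G→A and equate their A entries. Rows 1 and 3 agree on G; apply G→A and equate their A entries. Rows 1 and 3 agree on A; apply A→F and equate their F entries. Rows 1 and 3 agree on F, H; apply F, H→C and equate their C entries. Rows 1 and 3 agree on C, F; apply C, F→D and equate their D entries. Row 3 is now all distinguished symbols — the join is lossless.
Dependency preservation: the restricted closure of {A, B} across the fragments never reaches {G}, so A, B → G cannot be enforced without a join — not preserved.

lossless but not dependency-preserving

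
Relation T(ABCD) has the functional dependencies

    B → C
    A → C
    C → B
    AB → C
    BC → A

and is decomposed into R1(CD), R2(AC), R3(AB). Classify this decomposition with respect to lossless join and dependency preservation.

Lossless test (chase): Rows 2 and 3 agree on A; apply A→C and equate their C entries. Rows 1 and 2 agree on C; apply C→B and equate their B entries. Rows 1 and 3 agree on C; apply C→B and equate their B entries. Rows 1 and 2 agree on BC; apply BC→A and equate their A entries. Row 1 is now all distinguished symbols — the join is lossless.
Dependency preservation: B → C; C → B; AB → C; BC → A are not contained in any single fragment, but the restricted closure of each left-hand side across the fragments still reaches the right-hand side; the remaining FDs each lie inside some fragment. All dependencies are preserved.

lossless and dependency-preserving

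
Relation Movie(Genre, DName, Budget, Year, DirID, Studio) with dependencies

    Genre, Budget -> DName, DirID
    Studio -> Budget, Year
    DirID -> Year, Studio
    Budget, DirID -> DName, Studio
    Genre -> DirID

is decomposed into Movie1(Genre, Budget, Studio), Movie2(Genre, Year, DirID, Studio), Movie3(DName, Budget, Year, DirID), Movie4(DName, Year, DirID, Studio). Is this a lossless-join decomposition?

Chase test. Columns are Genre, DName, Budget, Year, DirID, Studio; row i has aⱼ where attribute j ∈ Moviei, else bᵢⱼ.
Initial tableau (one row per fragment):
  row 1: a1 b12 a3 b14 b15 a6
  row 2: a1 b22 b23 a4 a5 a6
  row 3: b31 a2 a3 a4 a5 b36
  row 4: b41 a2 b43 a4 a5 a6
Rows 1 and 2 agree on Studio; apply Studio→Budget, Year and equate their Budget, Year entries.
Rows 1 and 4 agree on Studio; apply Studio→Budget, Year and equate their Budget, Year entries.
Rows 2 and 3 agree on DirID; apply DirID→Year, Studio and equate their Year, Studio entries.
Rows 2 and 3 agree on Budget, DirID; apply Budget, DirID→DName, Studio and equate their DName, Studio entries.
Rows 1 and 2 agree on Genre; apply Genre→DirID and equate their DirID entries.
Rows 1 and 2 agree on Genre, Budget; apply Genre, Budget→DName, DirID and equate their DName, DirID entries.
Row 1 is now all distinguished symbols — the join is lossless.

Yes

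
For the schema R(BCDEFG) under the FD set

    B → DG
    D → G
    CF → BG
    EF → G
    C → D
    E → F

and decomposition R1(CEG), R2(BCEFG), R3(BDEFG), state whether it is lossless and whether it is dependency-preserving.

lossless but not dependency-preserving

Lossless test (chase): Rows 2 and 3 agree on B; apply B→DG and equate their DG entries. Rows 1 and 2 agree on C; apply C→D and equate their D entries. Rows 1 and 2 agree on E; apply E→F and equate their F entries. Rows 1 and 2 agree on CF; apply CF→BG and equate their BG entries. Row 1 is now all distinguished symbols — the join is lossless.
Dependency preservation: the restricted closure of {C} across the fragments never reaches {D}, so C → D cannot be enforced without a join — not preserved.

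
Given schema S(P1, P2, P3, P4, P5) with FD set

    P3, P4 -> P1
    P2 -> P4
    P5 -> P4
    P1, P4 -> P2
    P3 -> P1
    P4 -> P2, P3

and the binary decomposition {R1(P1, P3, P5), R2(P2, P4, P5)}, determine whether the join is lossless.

Yes

Common attributes: R1 ∩ R2 = {P5}.
Closure of {P5}: P5 → P4 applies, adding P4; P4 → P2, P3 applies, adding P2, P3; P3, P4 → P1 applies, adding P1. So (P5)⁺ = {P1, P2, P3, P4, P5}.
This closure contains every attribute of R1, so R1 ∩ R2 → R1. The join is lossless.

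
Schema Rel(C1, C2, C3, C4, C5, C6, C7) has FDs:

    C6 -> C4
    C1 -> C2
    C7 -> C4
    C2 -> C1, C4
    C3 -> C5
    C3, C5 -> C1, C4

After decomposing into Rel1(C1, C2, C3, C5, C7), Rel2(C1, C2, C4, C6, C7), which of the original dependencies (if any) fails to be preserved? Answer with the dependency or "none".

none

C6 → C4 lies within Rel2.
C1 → C2 lies within Rel1.
C7 → C4 lies within Rel2.
C2 → C1, C4 lies within Rel2.
C3 → C5 lies within Rel1.
C3, C5 → C1, C4: restricted closure across fragments reaches C1, C4.
Every dependency is enforceable on the fragments, so the decomposition is dependency-preserving.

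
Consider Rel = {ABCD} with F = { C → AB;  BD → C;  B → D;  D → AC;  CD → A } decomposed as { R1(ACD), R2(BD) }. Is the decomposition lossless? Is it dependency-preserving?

Lossless test: (D)⁺ = {ABCD}, which contains all of one fragment — lossless.
Dependency preservation: C → AB; BD → C are not contained in any single fragment, but the restricted closure of each left-hand side across the fragments still reaches the right-hand side; the remaining FDs each lie inside some fragment. All dependencies are preserved.

lossless and dependency-preserving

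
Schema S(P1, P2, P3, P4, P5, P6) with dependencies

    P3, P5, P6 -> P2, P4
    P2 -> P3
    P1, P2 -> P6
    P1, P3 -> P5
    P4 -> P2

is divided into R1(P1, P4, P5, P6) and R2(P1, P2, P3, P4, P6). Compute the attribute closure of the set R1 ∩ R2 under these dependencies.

R1 ∩ R2 = {P1, P4, P6}.
P4 → P2 applies, adding P2
P2 → P3 applies, adding P3
P1, P3 → P5 applies, adding P5
Closure: {P1, P2, P3, P4, P5, P6}.

P1, P2, P3, P4, P5, P6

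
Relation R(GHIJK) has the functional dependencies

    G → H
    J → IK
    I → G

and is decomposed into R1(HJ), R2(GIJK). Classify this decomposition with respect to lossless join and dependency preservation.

lossless but not dependency-preserving

Lossless test: (J)⁺ = {GHIJK}, which contains all of one fragment — lossless.
Dependency preservation: the restricted closure of {G} across the fragments never reaches {H}, so G → H cannot be enforced without a join — not preserved.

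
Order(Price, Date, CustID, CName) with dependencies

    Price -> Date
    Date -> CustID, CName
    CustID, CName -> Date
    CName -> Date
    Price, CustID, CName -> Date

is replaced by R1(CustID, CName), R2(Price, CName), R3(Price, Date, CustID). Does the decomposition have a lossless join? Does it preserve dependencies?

lossless but not dependency-preserving

Lossless test (chase): Rows 2 and 3 agree on Price; apply Price→Date and equate their Date entries. Rows 2 and 3 agree on Date; apply Date→CustID, CName and equate their CustID, CName entries. Rows 1 and 2 agree on CustID, CName; apply CustID, CName→Date and equate their Date entries. Row 2 is now all distinguished symbols — the join is lossless.
Dependency preservation: the restricted closure of {Date} across the fragments never reaches {CustID, CName}, so Date → CustID, CName cannot be enforced without a join — not preserved.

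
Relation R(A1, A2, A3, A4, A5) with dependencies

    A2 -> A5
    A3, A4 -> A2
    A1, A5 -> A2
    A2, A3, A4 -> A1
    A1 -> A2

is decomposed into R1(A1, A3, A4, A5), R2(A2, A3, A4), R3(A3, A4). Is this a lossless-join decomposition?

Yes

Chase test. Columns are A1, A2, A3, A4, A5; row i has aⱼ where attribute j ∈ Ri, else bᵢⱼ.
Initial tableau (one row per fragment):
  row 1: a1 b12 a3 a4 a5
  row 2: b21 a2 a3 a4 b25
  row 3: b31 b32 a3 a4 b35
Rows 1 and 2 agree on A3, A4; apply A3, A4→A2 and equate their A2 entries.
Rows 1 and 3 agree on A3, A4; apply A3, A4→A2 and equate their A2 entries.
Rows 1 and 2 agree on A2, A3, A4; apply A2, A3, A4→A1 and equate their A1 entries.
Rows 1 and 3 agree on A2, A3, A4; apply A2, A3, A4→A1 and equate their A1 entries.
Rows 1 and 2 agree on A2; apply A2→A5 and equate their A5 entries.
Rows 1 and 3 agree on A2; apply A2→A5 and equate their A5 entries.
Row 1 is now all distinguished symbols — the join is lossless.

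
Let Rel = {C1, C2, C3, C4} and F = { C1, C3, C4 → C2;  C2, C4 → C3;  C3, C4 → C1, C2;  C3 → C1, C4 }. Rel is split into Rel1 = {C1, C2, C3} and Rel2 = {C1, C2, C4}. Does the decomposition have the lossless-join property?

No

Common attributes: Rel1 ∩ Rel2 = {C1, C2}.
No dependency enlarges {C1, C2}, so (C1, C2)⁺ = {C1, C2}.
The closure contains neither all of Rel1 = {C1, C2, C3} nor all of Rel2 = {C1, C2, C4}, so the common attributes are not a superkey of either fragment. The join is lossy.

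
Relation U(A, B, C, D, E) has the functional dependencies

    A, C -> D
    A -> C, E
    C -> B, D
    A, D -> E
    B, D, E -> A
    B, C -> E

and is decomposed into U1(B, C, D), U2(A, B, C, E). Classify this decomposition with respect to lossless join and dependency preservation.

Lossless test: (B, C)⁺ = {A, B, C, D, E}, which contains all of one fragment — lossless.
Dependency preservation: the restricted closure of {B, D, E} across the fragments never reaches {A}, so B, D, E → A cannot be enforced without a join — not preserved.

lossless but not dependency-preserving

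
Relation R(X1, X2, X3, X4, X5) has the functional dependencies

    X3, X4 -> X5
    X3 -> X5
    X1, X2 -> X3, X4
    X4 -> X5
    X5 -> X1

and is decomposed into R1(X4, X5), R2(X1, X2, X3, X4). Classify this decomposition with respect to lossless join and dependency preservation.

lossless but not dependency-preserving

Lossless test: (X4)⁺ = {X1, X4, X5}, which contains all of one fragment — lossless.
Dependency preservation: the restricted closure of {X3} across the fragments never reaches {X5}, so X3 → X5 cannot be enforced without a join — not preserved.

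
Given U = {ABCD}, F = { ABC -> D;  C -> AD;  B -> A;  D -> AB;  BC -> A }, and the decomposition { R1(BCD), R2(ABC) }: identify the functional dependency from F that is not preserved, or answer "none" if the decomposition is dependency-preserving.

ABC → D: restricted closure across fragments reaches D.
C → AD: restricted closure across fragments reaches AD.
B → A lies within R2.
D → AB: restricted closure across fragments reaches AB.
BC → A lies within R2.
Every dependency is enforceable on the fragments, so the decomposition is dependency-preserving.

none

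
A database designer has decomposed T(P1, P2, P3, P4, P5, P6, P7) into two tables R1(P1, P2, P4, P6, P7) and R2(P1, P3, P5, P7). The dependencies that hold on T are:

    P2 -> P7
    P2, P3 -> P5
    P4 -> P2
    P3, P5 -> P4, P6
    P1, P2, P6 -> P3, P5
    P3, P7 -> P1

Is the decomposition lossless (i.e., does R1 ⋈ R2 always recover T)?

Common attributes: R1 ∩ R2 = {P1, P7}.
No dependency enlarges {P1, P7}, so (P1, P7)⁺ = {P1, P7}.
The closure contains neither all of R1 = {P1, P2, P4, P6, P7} nor all of R2 = {P1, P3, P5, P7}, so the common attributes are not a superkey of either fragment. The join is lossy.

No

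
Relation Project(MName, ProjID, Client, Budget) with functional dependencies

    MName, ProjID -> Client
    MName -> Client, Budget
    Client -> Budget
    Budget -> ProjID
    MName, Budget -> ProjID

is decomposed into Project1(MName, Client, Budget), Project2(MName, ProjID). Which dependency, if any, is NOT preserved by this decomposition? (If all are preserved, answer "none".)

Check Budget → ProjID: no single fragment contains all of {ProjID, Budget}, and the restricted closure of {Budget} across the fragments never reaches {ProjID}.
MName, ProjID → Client is preserved.
MName → Client, Budget is preserved.
Client → Budget is preserved.
MName, Budget → ProjID is preserved.

Budget -> ProjID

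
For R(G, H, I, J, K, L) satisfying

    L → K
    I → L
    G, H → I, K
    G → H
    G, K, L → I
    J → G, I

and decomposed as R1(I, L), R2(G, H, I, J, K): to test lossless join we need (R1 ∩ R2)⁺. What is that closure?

I, K, L

R1 ∩ R2 = {I}.
I → L applies, adding L
L → K applies, adding K
Closure: {I, K, L}.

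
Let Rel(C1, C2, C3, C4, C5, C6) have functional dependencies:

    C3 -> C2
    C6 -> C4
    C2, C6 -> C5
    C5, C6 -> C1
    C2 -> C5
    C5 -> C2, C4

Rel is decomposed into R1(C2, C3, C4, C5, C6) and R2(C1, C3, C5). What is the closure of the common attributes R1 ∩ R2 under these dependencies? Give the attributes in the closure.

R1 ∩ R2 = {C3, C5}.
C3 → C2 applies, adding C2
C5 → C2, C4 applies, adding C4
Closure: {C2, C3, C4, C5}.

C2, C3, C4, C5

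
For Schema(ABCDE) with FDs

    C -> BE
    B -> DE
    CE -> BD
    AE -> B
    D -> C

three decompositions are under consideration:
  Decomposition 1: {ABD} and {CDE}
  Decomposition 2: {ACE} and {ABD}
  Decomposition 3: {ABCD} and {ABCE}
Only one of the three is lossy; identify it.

Decomposition 1: common = {D}, closure = {BCDE} → lossless.
Decomposition 2: common = {A}, closure = {A} → lossy.
Decomposition 3: common = {ABC}, closure = {ABCDE} → lossless.

Decomposition 2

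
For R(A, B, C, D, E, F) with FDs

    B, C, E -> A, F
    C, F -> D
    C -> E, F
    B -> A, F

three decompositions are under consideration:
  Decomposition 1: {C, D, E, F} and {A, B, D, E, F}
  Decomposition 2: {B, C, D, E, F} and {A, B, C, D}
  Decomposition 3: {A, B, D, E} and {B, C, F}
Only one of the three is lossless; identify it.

Decomposition 1: common = {D, E, F}, closure = {D, E, F} → lossy.
Decomposition 2: common = {B, C, D}, closure = {A, B, C, D, E, F} → lossless.
Decomposition 3: common = {B}, closure = {A, B, F} → lossy.

Decomposition 2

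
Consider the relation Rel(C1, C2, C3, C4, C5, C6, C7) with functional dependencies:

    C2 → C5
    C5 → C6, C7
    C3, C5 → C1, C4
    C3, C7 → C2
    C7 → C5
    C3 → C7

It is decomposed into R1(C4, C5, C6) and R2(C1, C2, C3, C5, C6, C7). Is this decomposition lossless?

Common attributes: R1 ∩ R2 = {C5, C6}.
Closure of {C5, C6}: C5 → C6, C7 applies, adding C7. So (C5, C6)⁺ = {C5, C6, C7}.
The closure contains neither all of R1 = {C4, C5, C6} nor all of R2 = {C1, C2, C3, C5, C6, C7}, so the common attributes are not a superkey of either fragment. The join is lossy.

No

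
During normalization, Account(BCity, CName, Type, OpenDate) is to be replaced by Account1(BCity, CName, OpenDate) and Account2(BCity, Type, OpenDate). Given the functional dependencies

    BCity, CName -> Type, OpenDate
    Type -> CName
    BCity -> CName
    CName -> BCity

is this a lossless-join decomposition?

Yes

Common attributes: Account1 ∩ Account2 = {BCity, OpenDate}.
Closure of {BCity, OpenDate}: BCity → CName applies, adding CName; BCity, CName → Type, OpenDate applies, adding Type. So (BCity, OpenDate)⁺ = {BCity, CName, Type, OpenDate}.
This closure contains every attribute of Account1, so Account1 ∩ Account2 → Account1. The join is lossless.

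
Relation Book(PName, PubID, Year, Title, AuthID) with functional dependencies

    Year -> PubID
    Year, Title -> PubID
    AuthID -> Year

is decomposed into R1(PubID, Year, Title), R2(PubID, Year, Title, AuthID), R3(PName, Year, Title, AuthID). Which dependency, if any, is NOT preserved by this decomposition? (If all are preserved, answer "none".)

none

Year → PubID lies within R1.
Year, Title → PubID lies within R1.
AuthID → Year lies within R2.
Every dependency is enforceable on the fragments, so the decomposition is dependency-preserving.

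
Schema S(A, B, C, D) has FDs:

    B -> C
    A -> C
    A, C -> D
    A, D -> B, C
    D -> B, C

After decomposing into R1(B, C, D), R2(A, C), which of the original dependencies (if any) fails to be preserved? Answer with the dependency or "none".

A, C -> D

Check A, C → D: no single fragment contains all of {A, C, D}, and the restricted closure of {A, C} across the fragments never reaches {D}.
B → C is preserved.
A → C is preserved.
A, D → B, C is preserved.
D → B, C is preserved.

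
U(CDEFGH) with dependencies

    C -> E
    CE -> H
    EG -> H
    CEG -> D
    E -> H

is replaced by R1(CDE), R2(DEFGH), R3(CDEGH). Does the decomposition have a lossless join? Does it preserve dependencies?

Lossless test (chase): Rows 1 and 3 agree on CE; apply CE→H and equate their H entries. No row becomes fully distinguished — the join is lossy.
Dependency preservation: every FD's attributes lie within a single fragment, so each can be enforced locally — preserved.

lossy but dependency-preserving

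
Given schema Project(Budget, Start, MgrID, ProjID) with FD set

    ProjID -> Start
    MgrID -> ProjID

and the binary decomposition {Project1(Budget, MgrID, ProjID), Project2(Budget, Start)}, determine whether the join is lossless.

Common attributes: Project1 ∩ Project2 = {Budget}.
No dependency enlarges {Budget}, so (Budget)⁺ = {Budget}.
The closure contains neither all of Project1 = {Budget, MgrID, ProjID} nor all of Project2 = {Budget, Start}, so the common attributes are not a superkey of either fragment. The join is lossy.

No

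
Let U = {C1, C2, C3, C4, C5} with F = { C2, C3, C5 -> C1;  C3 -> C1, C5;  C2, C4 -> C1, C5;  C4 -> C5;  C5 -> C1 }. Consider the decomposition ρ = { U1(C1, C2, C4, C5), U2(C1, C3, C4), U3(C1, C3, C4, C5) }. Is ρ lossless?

No

Chase test. Columns are C1, C2, C3, C4, C5; row i has aⱼ where attribute j ∈ Ui, else bᵢⱼ.
Initial tableau (one row per fragment):
  row 1: a1 a2 b13 a4 a5
  row 2: a1 b22 a3 a4 b25
  row 3: a1 b32 a3 a4 a5
Rows 2 and 3 agree on C3; apply C3→C1, C5 and equate their C1, C5 entries.
No row becomes fully distinguished — the join is lossy.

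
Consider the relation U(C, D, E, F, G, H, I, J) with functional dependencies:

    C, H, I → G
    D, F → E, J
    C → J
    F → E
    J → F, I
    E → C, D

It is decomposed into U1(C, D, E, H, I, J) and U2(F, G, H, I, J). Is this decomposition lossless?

Common attributes: U1 ∩ U2 = {H, I, J}.
Closure of {H, I, J}: J → F, I applies, adding F; F → E applies, adding E; E → C, D applies, adding C, D; C, H, I → G applies, adding G. So (H, I, J)⁺ = {C, D, E, F, G, H, I, J}.
This closure contains every attribute of U1, so U1 ∩ U2 → U1. The join is lossless.

Yes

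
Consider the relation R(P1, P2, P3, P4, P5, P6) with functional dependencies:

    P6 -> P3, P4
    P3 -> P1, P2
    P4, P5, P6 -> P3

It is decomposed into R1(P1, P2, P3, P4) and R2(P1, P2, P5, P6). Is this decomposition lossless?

Common attributes: R1 ∩ R2 = {P1, P2}.
No dependency enlarges {P1, P2}, so (P1, P2)⁺ = {P1, P2}.
The closure contains neither all of R1 = {P1, P2, P3, P4} nor all of R2 = {P1, P2, P5, P6}, so the common attributes are not a superkey of either fragment. The join is lossy.

No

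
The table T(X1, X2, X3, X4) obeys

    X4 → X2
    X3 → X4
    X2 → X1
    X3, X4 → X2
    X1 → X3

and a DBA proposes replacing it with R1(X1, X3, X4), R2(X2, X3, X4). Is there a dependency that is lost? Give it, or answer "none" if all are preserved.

X4 → X2 lies within R2.
X3 → X4 lies within R1.
X2 → X1: restricted closure across fragments reaches X1.
X3, X4 → X2 lies within R2.
X1 → X3 lies within R1.
Every dependency is enforceable on the fragments, so the decomposition is dependency-preserving.

none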